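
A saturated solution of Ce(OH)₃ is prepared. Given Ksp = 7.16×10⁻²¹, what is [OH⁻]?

1.21×10⁻⁵ M

Ce(OH)₃(s) ⇌ Ce³⁺(aq) + 3 OH⁻(aq)
If s mol/L of Ce(OH)₃ dissolves, [Ce³⁺] = s and [OH⁻] = 3s.
Ksp = [Ce³⁺][OH⁻]^3 = s · (3s)^3 = 27s^4 = 7.16×10⁻²¹
s = 4.04×10⁻⁶ M
[OH⁻] = 3s = 1.21×10⁻⁵ M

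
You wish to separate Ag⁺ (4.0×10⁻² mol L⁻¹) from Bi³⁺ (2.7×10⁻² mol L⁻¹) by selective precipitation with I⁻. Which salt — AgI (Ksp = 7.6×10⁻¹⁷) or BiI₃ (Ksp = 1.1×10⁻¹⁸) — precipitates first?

Precipitation begins when Q = Ksp.
For AgI: [I⁻] = (Ksp/[Ag⁺]) = 1.9×10⁻¹⁵ mol L⁻¹
For BiI₃: [I⁻] = (Ksp/[Bi³⁺])^(1/3) = 3.4×10⁻⁶ mol L⁻¹
AgI requires the lower [I⁻], so it precipitates first.

AgI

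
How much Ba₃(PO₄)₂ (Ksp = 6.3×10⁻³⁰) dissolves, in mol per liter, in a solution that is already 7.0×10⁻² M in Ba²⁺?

Ba₃(PO₄)₂(s) ⇌ 3 Ba²⁺(aq) + 2 PO₄³⁻(aq)
Let s be the solubility of Ba₃(PO₄)₂ here. The common ion gives [Ba²⁺] ≈ 7.0×10⁻² M, and [PO₄³⁻] = 2s.
Ksp = [Ba²⁺]^3[PO₄³⁻]^2 = (7.0×10⁻²)^3(2s)^2
(2s)^2 = 6.3×10⁻³⁰ / (7.0×10⁻²)^3 = 1.8×10⁻²⁶
s = 6.8×10⁻¹⁴ M

6.8×10⁻¹⁴ M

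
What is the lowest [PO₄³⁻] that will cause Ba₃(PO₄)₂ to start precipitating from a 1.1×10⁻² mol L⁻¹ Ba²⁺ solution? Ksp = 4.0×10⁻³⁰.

Precipitation of each salt begins when its ion product equals Ksp.
Ba₃(PO₄)₂(s) ⇌ 3 Ba²⁺(aq) + 2 PO₄³⁻(aq)
Ksp = [Ba²⁺]^3[PO₄³⁻]^2 = [PO₄³⁻]^2(1.1×10⁻²)^3
[PO₄³⁻]^2 = 4.0×10⁻³⁰ / (1.1×10⁻²)^3 = 3.0×10⁻²⁴
[PO₄³⁻] = 1.7×10⁻¹² mol L⁻¹

1.7×10⁻¹² M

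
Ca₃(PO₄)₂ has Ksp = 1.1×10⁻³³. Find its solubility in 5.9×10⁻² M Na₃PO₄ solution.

2.3×10⁻¹¹ M

Ca₃(PO₄)₂(s) ⇌ 3 Ca²⁺(aq) + 2 PO₄³⁻(aq)
Let s be the solubility of Ca₃(PO₄)₂ here. The common ion gives [PO₄³⁻] ≈ 5.9×10⁻² M, and [Ca²⁺] = 3s.
Ksp = [Ca²⁺]^3[PO₄³⁻]^2 = (3s)^3(5.9×10⁻²)^2
(3s)^3 = 1.1×10⁻³³ / (5.9×10⁻²)^2 = 3.2×10⁻³¹
s = 2.3×10⁻¹¹ M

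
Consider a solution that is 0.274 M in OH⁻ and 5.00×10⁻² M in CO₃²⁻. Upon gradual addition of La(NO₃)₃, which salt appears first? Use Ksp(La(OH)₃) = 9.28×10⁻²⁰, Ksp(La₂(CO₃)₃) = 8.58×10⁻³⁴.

Each salt precipitates once Q = Ksp for that salt.
For La(OH)₃: [La³⁺] = (Ksp/[OH⁻]^3) = 4.51×10⁻¹⁸ M
For La₂(CO₃)₃: [La³⁺] = (Ksp/[CO₃²⁻]^3)^(1/2) = 2.62×10⁻¹⁵ M
Since La(OH)₃ needs less La³⁺ to reach saturation, it precipitates first.

La(OH)₃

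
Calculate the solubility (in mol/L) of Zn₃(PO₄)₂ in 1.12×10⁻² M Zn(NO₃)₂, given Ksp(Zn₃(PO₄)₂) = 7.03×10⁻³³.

Zn₃(PO₄)₂(s) ⇌ 3 Zn²⁺(aq) + 2 PO₄³⁻(aq)
Let s be the solubility of Zn₃(PO₄)₂ here. The common ion gives [Zn²⁺] ≈ 1.12×10⁻² M, and [PO₄³⁻] = 2s.
Ksp = [Zn²⁺]^3[PO₄³⁻]^2 = (1.12×10⁻²)^3(2s)^2
(2s)^2 = 7.03×10⁻³³ / (1.12×10⁻²)^3 = 5.00×10⁻²⁷
s = 3.54×10⁻¹⁴ M

3.54×10⁻¹⁴ M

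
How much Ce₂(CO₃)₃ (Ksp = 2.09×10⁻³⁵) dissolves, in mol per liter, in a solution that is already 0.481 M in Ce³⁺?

1.50×10⁻¹² M

Ce₂(CO₃)₃(s) ⇌ 2 Ce³⁺(aq) + 3 CO₃²⁻(aq)
Let s be the solubility of Ce₂(CO₃)₃ here. The common ion gives [Ce³⁺] ≈ 0.481 M, and [CO₃²⁻] = 3s.
Ksp = [Ce³⁺]^2[CO₃²⁻]^3 = (0.481)^2(3s)^3
(3s)^3 = 2.09×10⁻³⁵ / (0.481)^2 = 9.03×10⁻³⁵
s = 1.50×10⁻¹² M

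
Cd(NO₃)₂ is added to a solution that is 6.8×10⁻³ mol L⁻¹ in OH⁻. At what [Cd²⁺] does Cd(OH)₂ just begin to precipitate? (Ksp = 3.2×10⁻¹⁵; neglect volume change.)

6.9×10⁻¹¹ M

A salt starts to precipitate once the ion product Q reaches its Ksp.
Cd(OH)₂(s) ⇌ Cd²⁺(aq) + 2 OH⁻(aq)
Ksp = [Cd²⁺][OH⁻]^2 = [Cd²⁺](6.8×10⁻³)^2
[Cd²⁺] = 3.2×10⁻¹⁵ / (6.8×10⁻³)^2 = 6.9×10⁻¹¹
[Cd²⁺] = 6.9×10⁻¹¹ mol L⁻¹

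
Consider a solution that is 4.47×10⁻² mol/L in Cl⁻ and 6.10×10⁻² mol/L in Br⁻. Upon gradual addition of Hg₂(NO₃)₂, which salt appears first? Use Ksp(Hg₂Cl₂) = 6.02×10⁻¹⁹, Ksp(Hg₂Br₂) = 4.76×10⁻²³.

Each salt precipitates once Q = Ksp for that salt.
For Hg₂Cl₂: [Hg₂²⁺] = (Ksp/[Cl⁻]^2) = 3.01×10⁻¹⁶ mol/L
For Hg₂Br₂: [Hg₂²⁺] = (Ksp/[Br⁻]^2) = 1.28×10⁻²⁰ mol/L
The smaller threshold [Hg₂²⁺] is reached first, so Hg₂Br₂ precipitates first.

Hg₂Br₂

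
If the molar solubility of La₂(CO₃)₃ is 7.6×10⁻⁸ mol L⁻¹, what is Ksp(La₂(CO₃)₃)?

La₂(CO₃)₃(s) ⇌ 2 La³⁺(aq) + 3 CO₃²⁻(aq)
If s mol/L of La₂(CO₃)₃ dissolves, [La³⁺] = 2s and [CO₃²⁻] = 3s.
Ksp = [La³⁺]^2[CO₃²⁻]^3 = (2s)^2 · (3s)^3 = 108s^5
Ksp = 108 × (7.6×10⁻⁸)^5 = 2.7×10⁻³⁴

Ksp = 2.7×10⁻³⁴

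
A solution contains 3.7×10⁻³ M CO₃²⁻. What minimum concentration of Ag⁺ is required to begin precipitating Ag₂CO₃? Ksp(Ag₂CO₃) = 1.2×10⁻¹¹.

5.7×10⁻⁵ M

Each salt precipitates once Q = Ksp for that salt.
Ag₂CO₃(s) ⇌ 2 Ag⁺(aq) + CO₃²⁻(aq)
Ksp = [Ag⁺]^2[CO₃²⁻] = [Ag⁺]^2(3.7×10⁻³)
[Ag⁺]^2 = 1.2×10⁻¹¹ / (3.7×10⁻³) = 3.2×10⁻⁹
[Ag⁺] = 5.7×10⁻⁵ M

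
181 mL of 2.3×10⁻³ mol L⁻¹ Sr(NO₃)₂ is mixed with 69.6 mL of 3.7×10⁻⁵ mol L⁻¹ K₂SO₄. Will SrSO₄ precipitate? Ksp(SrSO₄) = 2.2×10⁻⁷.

No

After mixing, V = 181 mL + 69.6 mL = 250.6 mL.
[Sr²⁺] = (2.3×10⁻³)(181)/250.6 = 1.7×10⁻³ mol L⁻¹
[SO₄²⁻] = (3.7×10⁻⁵)(69.6)/250.6 = 1.0×10⁻⁵ mol L⁻¹
Q = [Sr²⁺][SO₄²⁻] = 1.7×10⁻⁸
Since Q (1.7×10⁻⁸) is less than Ksp (2.2×10⁻⁷), no SrSO₄ precipitates.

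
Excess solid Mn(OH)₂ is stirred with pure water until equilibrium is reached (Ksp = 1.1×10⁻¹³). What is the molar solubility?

3.0×10⁻⁵ M

Mn(OH)₂(s) ⇌ Mn²⁺(aq) + 2 OH⁻(aq)
If s mol/L of Mn(OH)₂ dissolves, [Mn²⁺] = s and [OH⁻] = 2s.
Ksp = [Mn²⁺][OH⁻]^2 = s · (2s)^2 = 4s^3
4s^3 = 1.1×10⁻¹³  ⇒  s^3 = 2.8×10⁻¹⁴
s = (2.8×10⁻¹⁴)^(1/3) = 3.0×10⁻⁵ M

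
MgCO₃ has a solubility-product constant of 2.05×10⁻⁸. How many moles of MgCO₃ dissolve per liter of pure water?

MgCO₃(s) ⇌ Mg²⁺(aq) + CO₃²⁻(aq)
For each mole of MgCO₃ that dissolves per liter, [Mg²⁺] = s and [CO₃²⁻] = s; let s denote this solubility.
Ksp = [Mg²⁺][CO₃²⁻] = s · s = s^2
s^2 = 2.05×10⁻⁸
s = 1.43×10⁻⁴ mol/L

1.43×10⁻⁴ M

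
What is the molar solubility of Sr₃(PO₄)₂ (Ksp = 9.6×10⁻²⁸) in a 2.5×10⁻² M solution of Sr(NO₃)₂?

3.9×10⁻¹² M

Sr₃(PO₄)₂(s) ⇌ 3 Sr²⁺(aq) + 2 PO₄³⁻(aq)
Let s be the solubility of Sr₃(PO₄)₂ here. The common ion gives [Sr²⁺] ≈ 2.5×10⁻² M, and [PO₄³⁻] = 2s.
Ksp = [Sr²⁺]^3[PO₄³⁻]^2 = (2.5×10⁻²)^3(2s)^2
(2s)^2 = 9.6×10⁻²⁸ / (2.5×10⁻²)^3 = 6.1×10⁻²³
s = 3.9×10⁻¹² M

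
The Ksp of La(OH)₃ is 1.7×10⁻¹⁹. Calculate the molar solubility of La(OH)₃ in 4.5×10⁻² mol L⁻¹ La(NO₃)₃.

5.2×10⁻⁷ M

La(OH)₃(s) ⇌ La³⁺(aq) + 3 OH⁻(aq)
La³⁺ is already present at 4.5×10⁻² mol L⁻¹. If s mol/L of La(OH)₃ dissolves, [OH⁻] = 3s while [La³⁺] ≈ 4.5×10⁻² mol L⁻¹.
Ksp = [La³⁺][OH⁻]^3 = (4.5×10⁻²)(3s)^3
(3s)^3 = 1.7×10⁻¹⁹ / (4.5×10⁻²) = 3.8×10⁻¹⁸
s = 5.2×10⁻⁷ mol L⁻¹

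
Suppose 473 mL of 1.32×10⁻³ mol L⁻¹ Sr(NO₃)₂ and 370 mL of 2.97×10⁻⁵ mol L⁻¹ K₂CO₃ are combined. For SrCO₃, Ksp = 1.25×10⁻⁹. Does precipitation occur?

Yes

After mixing, V = 473 mL + 370 mL = 843 mL.
[Sr²⁺] = (1.32×10⁻³)(473)/843 = 7.41×10⁻⁴ mol L⁻¹
[CO₃²⁻] = (2.97×10⁻⁵)(370)/843 = 1.30×10⁻⁵ mol L⁻¹
Q = [Sr²⁺][CO₃²⁻] = 9.65×10⁻⁹
Since Q (9.65×10⁻⁹) exceeds Ksp (1.25×10⁻⁹), SrCO₃ will precipitate.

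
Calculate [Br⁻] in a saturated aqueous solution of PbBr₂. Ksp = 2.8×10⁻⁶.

1.8×10⁻² M

PbBr₂(s) ⇌ Pb²⁺(aq) + 2 Br⁻(aq)
Call the molar solubility s, so that [Pb²⁺] = s and [Br⁻] = 2s.
Ksp = [Pb²⁺][Br⁻]^2 = s · (2s)^2 = 4s^3 = 2.8×10⁻⁶
s = 8.9×10⁻³ M
[Br⁻] = 2s = 1.8×10⁻² M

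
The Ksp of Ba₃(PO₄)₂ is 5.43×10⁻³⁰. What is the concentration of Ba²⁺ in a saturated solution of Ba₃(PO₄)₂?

1.65×10⁻⁶ M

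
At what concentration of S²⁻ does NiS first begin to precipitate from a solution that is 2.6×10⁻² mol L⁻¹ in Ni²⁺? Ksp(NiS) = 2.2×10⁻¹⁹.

8.5×10⁻¹⁸ M

Each salt precipitates once Q = Ksp for that salt.
NiS(s) ⇌ Ni²⁺(aq) + S²⁻(aq)
Ksp = [Ni²⁺][S²⁻] = [S²⁻](2.6×10⁻²)
[S²⁻] = 2.2×10⁻¹⁹ / (2.6×10⁻²) = 8.5×10⁻¹⁸
[S²⁻] = 8.5×10⁻¹⁸ mol L⁻¹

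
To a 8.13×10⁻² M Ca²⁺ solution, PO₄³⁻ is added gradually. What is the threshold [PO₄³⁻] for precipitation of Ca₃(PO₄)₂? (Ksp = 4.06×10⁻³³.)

2.75×10⁻¹⁵ M

Each salt precipitates once Q = Ksp for that salt.
Ca₃(PO₄)₂(s) ⇌ 3 Ca²⁺(aq) + 2 PO₄³⁻(aq)
Ksp = [Ca²⁺]^3[PO₄³⁻]^2 = [PO₄³⁻]^2(8.13×10⁻²)^3
[PO₄³⁻]^2 = 4.06×10⁻³³ / (8.13×10⁻²)^3 = 7.56×10⁻³⁰
[PO₄³⁻] = 2.75×10⁻¹⁵ M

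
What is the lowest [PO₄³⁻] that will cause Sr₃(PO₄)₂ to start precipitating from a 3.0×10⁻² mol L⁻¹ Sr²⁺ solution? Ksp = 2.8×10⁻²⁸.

Precipitation of each salt begins when its ion product equals Ksp.
Sr₃(PO₄)₂(s) ⇌ 3 Sr²⁺(aq) + 2 PO₄³⁻(aq)
Ksp = [Sr²⁺]^3[PO₄³⁻]^2 = [PO₄³⁻]^2(3.0×10⁻²)^3
[PO₄³⁻]^2 = 2.8×10⁻²⁸ / (3.0×10⁻²)^3 = 1.0×10⁻²³
[PO₄³⁻] = 3.2×10⁻¹² mol L⁻¹

3.2×10⁻¹² M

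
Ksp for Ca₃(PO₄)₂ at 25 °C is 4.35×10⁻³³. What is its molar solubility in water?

1.32×10⁻⁷ M

Ca₃(PO₄)₂(s) ⇌ 3 Ca²⁺(aq) + 2 PO₄³⁻(aq)
If s mol/L of Ca₃(PO₄)₂ dissolves, [Ca²⁺] = 3s and [PO₄³⁻] = 2s.
Ksp = [Ca²⁺]^3[PO₄³⁻]^2 = (3s)^3 · (2s)^2 = 108s^5
108s^5 = 4.35×10⁻³³  ⇒  s^5 = 4.03×10⁻³⁵
Taking the 5th root, s = 1.32×10⁻⁷ mol L⁻¹.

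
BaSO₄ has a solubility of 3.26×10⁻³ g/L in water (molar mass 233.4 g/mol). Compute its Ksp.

Ksp = 1.95×10⁻¹⁰

Convert to molarity: s = 3.26×10⁻³ / 233.4 = 1.3967×10⁻⁵ mol/L
BaSO₄(s) ⇌ Ba²⁺(aq) + SO₄²⁻(aq)
With molar solubility s: [Ba²⁺] = s, [SO₄²⁻] = s.
Ksp = [Ba²⁺][SO₄²⁻] = s · s = s^2
Ksp = (1.3967×10⁻⁵)^2 = 1.95×10⁻¹⁰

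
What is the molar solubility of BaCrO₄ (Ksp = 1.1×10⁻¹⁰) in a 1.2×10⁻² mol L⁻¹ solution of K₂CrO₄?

BaCrO₄(s) ⇌ Ba²⁺(aq) + CrO₄²⁻(aq)
The solution already contains CrO₄²⁻ at 1.2×10⁻² mol L⁻¹. Let s be the molar solubility of BaCrO₄.
[CrO₄²⁻] ≈ 1.2×10⁻² mol L⁻¹ (common ion dominates); [Ba²⁺] = s.
Ksp = [Ba²⁺][CrO₄²⁻] = s(1.2×10⁻²)
s = 1.1×10⁻¹⁰ / (1.2×10⁻²) = 9.2×10⁻⁹
s = 9.2×10⁻⁹ mol L⁻¹

9.2×10⁻⁹ M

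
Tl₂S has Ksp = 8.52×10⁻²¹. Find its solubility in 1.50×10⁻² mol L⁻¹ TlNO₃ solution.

3.79×10⁻¹⁷ M

Tl₂S(s) ⇌ 2 Tl⁺(aq) + S²⁻(aq)
Tl⁺ is already present at 1.50×10⁻² mol L⁻¹. If s mol/L of Tl₂S dissolves, [S²⁻] = s while [Tl⁺] ≈ 1.50×10⁻² mol L⁻¹.
Ksp = [Tl⁺]^2[S²⁻] = (1.50×10⁻²)^2s
s = 8.52×10⁻²¹ / (1.50×10⁻²)^2 = 3.79×10⁻¹⁷
s = 3.79×10⁻¹⁷ mol L⁻¹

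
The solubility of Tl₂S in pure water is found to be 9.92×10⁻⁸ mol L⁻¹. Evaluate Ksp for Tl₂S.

Tl₂S(s) ⇌ 2 Tl⁺(aq) + S²⁻(aq)
With molar solubility s: [Tl⁺] = 2s, [S²⁻] = s.
Ksp = [Tl⁺]^2[S²⁻] = (2s)^2 · s = 4s^3
Ksp = 4 × (9.92×10⁻⁸)^3 = 3.90×10⁻²¹

Ksp = 3.90×10⁻²¹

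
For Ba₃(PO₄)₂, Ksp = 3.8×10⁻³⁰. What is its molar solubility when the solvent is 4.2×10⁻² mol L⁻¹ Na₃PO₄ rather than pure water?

Ba₃(PO₄)₂(s) ⇌ 3 Ba²⁺(aq) + 2 PO₄³⁻(aq)
PO₄³⁻ is already present at 4.2×10⁻² mol L⁻¹. If s mol/L of Ba₃(PO₄)₂ dissolves, [Ba²⁺] = 3s while [PO₄³⁻] ≈ 4.2×10⁻² mol L⁻¹.
Ksp = [Ba²⁺]^3[PO₄³⁻]^2 = (3s)^3(4.2×10⁻²)^2
(3s)^3 = 3.8×10⁻³⁰ / (4.2×10⁻²)^2 = 2.2×10⁻²⁷
s = 4.3×10⁻¹⁰ mol L⁻¹

4.3×10⁻¹⁰ M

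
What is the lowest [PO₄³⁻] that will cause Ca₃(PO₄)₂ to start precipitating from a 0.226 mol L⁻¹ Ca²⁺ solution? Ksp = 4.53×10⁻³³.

6.26×10⁻¹⁶ M

A salt starts to precipitate once the ion product Q reaches its Ksp.
Ca₃(PO₄)₂(s) ⇌ 3 Ca²⁺(aq) + 2 PO₄³⁻(aq)
Ksp = [Ca²⁺]^3[PO₄³⁻]^2 = [PO₄³⁻]^2(0.226)^3
[PO₄³⁻]^2 = 4.53×10⁻³³ / (0.226)^3 = 3.92×10⁻³¹
[PO₄³⁻] = 6.26×10⁻¹⁶ mol L⁻¹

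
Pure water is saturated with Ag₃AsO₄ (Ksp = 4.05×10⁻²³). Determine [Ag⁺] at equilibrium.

3.32×10⁻⁶ M

Ag₃AsO₄(s) ⇌ 3 Ag⁺(aq) + AsO₄³⁻(aq)
If s mol/L of Ag₃AsO₄ dissolves, [Ag⁺] = 3s and [AsO₄³⁻] = s.
Ksp = [Ag⁺]^3[AsO₄³⁻] = (3s)^3 · s = 27s^4 = 4.05×10⁻²³
s = 1.11×10⁻⁶ M
[Ag⁺] = 3s = 3.32×10⁻⁶ M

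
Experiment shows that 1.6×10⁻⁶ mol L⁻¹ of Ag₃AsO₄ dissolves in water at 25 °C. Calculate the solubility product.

Ksp = 1.8×10⁻²²

Ag₃AsO₄(s) ⇌ 3 Ag⁺(aq) + AsO₄³⁻(aq)
Let s be the molar solubility. Then [Ag⁺] = 3s and [AsO₄³⁻] = s.
Ksp = [Ag⁺]^3[AsO₄³⁻] = (3s)^3 · s = 27s^4
Ksp = 27 × (1.6×10⁻⁶)^4 = 1.8×10⁻²²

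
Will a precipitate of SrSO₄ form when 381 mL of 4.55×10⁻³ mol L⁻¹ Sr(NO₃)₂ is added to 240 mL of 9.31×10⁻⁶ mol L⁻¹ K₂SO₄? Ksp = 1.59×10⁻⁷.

No

The combined volume is 621 mL.
[Sr²⁺] = (4.55×10⁻³)(381)/621 = 2.79×10⁻³ mol L⁻¹
[SO₄²⁻] = (9.31×10⁻⁶)(240)/621 = 3.60×10⁻⁶ mol L⁻¹
Q = [Sr²⁺][SO₄²⁻] = 1.00×10⁻⁸
Q = 1.00×10⁻⁸ < Ksp = 1.59×10⁻⁷, so the solution is unsaturated and no precipitate forms.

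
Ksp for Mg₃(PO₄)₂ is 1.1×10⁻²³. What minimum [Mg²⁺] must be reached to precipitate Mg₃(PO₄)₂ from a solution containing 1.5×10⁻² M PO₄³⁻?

3.7×10⁻⁷ M

A salt starts to precipitate once the ion product Q reaches its Ksp.
Mg₃(PO₄)₂(s) ⇌ 3 Mg²⁺(aq) + 2 PO₄³⁻(aq)
Ksp = [Mg²⁺]^3[PO₄³⁻]^2 = [Mg²⁺]^3(1.5×10⁻²)^2
[Mg²⁺]^3 = 1.1×10⁻²³ / (1.5×10⁻²)^2 = 4.9×10⁻²⁰
[Mg²⁺] = 3.7×10⁻⁷ M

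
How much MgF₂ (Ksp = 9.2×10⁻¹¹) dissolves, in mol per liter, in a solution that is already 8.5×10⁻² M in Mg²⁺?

MgF₂(s) ⇌ Mg²⁺(aq) + 2 F⁻(aq)
Let s be the solubility of MgF₂ here. The common ion gives [Mg²⁺] ≈ 8.5×10⁻² M, and [F⁻] = 2s.
Ksp = [Mg²⁺][F⁻]^2 = (8.5×10⁻²)(2s)^2
(2s)^2 = 9.2×10⁻¹¹ / (8.5×10⁻²) = 1.1×10⁻⁹
s = 1.6×10⁻⁵ M

1.6×10⁻⁵ M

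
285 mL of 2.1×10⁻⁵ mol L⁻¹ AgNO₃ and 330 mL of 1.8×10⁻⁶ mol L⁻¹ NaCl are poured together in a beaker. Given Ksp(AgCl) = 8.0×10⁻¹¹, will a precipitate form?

The combined volume is 615 mL.
[Ag⁺] = (2.1×10⁻⁵)(285)/615 = 9.7×10⁻⁶ mol L⁻¹
[Cl⁻] = (1.8×10⁻⁶)(330)/615 = 9.7×10⁻⁷ mol L⁻¹
Q = [Ag⁺][Cl⁻] = 9.4×10⁻¹²
Since Q (9.4×10⁻¹²) is less than Ksp (8.0×10⁻¹¹), no AgCl precipitates.

No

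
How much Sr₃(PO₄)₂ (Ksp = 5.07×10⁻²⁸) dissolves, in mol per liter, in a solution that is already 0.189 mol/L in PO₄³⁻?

8.07×10⁻¹⁰ M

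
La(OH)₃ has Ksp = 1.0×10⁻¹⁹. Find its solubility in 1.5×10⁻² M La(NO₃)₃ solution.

6.3×10⁻⁷ M

La(OH)₃(s) ⇌ La³⁺(aq) + 3 OH⁻(aq)
Let s be the solubility of La(OH)₃ here. The common ion gives [La³⁺] ≈ 1.5×10⁻² M, and [OH⁻] = 3s.
Ksp = [La³⁺][OH⁻]^3 = (1.5×10⁻²)(3s)^3
(3s)^3 = 1.0×10⁻¹⁹ / (1.5×10⁻²) = 6.7×10⁻¹⁸
s = 6.3×10⁻⁷ M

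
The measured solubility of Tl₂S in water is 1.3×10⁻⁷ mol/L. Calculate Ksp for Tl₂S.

Tl₂S(s) ⇌ 2 Tl⁺(aq) + S²⁻(aq)
Let s be the molar solubility. Then [Tl⁺] = 2s and [S²⁻] = s.
Ksp = [Tl⁺]^2[S²⁻] = (2s)^2 · s = 4s^3
Ksp = 4 × (1.3×10⁻⁷)^3 = 8.8×10⁻²¹

Ksp = 8.8×10⁻²¹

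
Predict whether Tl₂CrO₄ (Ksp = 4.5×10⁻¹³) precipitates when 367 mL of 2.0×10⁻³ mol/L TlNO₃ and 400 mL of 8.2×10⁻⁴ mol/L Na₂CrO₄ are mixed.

After mixing, V = 367 mL + 400 mL = 767 mL.
[Tl⁺] = (2.0×10⁻³)(367)/767 = 9.6×10⁻⁴ mol/L
[CrO₄²⁻] = (8.2×10⁻⁴)(400)/767 = 4.3×10⁻⁴ mol/L
Q = [Tl⁺]^2[CrO₄²⁻] = 3.9×10⁻¹⁰
Q = 3.9×10⁻¹⁰ > Ksp = 4.5×10⁻¹³, so the solution is supersaturated and Tl₂CrO₄ precipitates.

Yes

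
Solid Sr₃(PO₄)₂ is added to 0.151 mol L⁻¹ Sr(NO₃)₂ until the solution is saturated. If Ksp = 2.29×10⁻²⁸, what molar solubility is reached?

Sr₃(PO₄)₂(s) ⇌ 3 Sr²⁺(aq) + 2 PO₄³⁻(aq)
The solution already contains Sr²⁺ at 0.151 mol L⁻¹. Let s be the molar solubility of Sr₃(PO₄)₂.
[Sr²⁺] ≈ 0.151 mol L⁻¹ (common ion dominates); [PO₄³⁻] = 2s.
Ksp = [Sr²⁺]^3[PO₄³⁻]^2 = (0.151)^3(2s)^2
(2s)^2 = 2.29×10⁻²⁸ / (0.151)^3 = 6.65×10⁻²⁶
s = 1.29×10⁻¹³ mol L⁻¹

1.29×10⁻¹³ M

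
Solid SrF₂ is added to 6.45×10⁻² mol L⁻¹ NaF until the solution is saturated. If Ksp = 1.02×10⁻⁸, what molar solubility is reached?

SrF₂(s) ⇌ Sr²⁺(aq) + 2 F⁻(aq)
With F⁻ already at 6.45×10⁻² mol L⁻¹ and s small, take [F⁻] ≈ 6.45×10⁻² mol L⁻¹ and [Sr²⁺] = s.
Ksp = [Sr²⁺][F⁻]^2 = s(6.45×10⁻²)^2
s = 1.02×10⁻⁸ / (6.45×10⁻²)^2 = 2.45×10⁻⁶
s = 2.45×10⁻⁶ mol L⁻¹

2.45×10⁻⁶ M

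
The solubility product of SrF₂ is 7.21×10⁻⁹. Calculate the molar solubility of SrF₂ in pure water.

1.22×10⁻³ M

SrF₂(s) ⇌ Sr²⁺(aq) + 2 F⁻(aq)
Call the molar solubility s, so that [Sr²⁺] = s and [F⁻] = 2s.
Ksp = [Sr²⁺][F⁻]^2 = s · (2s)^2 = 4s^3
4s^3 = 7.21×10⁻⁹  ⇒  s^3 = 1.80×10⁻⁹
Taking the 3rd root, s = 1.22×10⁻³ M.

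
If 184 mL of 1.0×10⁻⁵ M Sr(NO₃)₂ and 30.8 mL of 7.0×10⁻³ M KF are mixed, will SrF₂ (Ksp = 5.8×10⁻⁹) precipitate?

No

After mixing, V = 184 mL + 30.8 mL = 214.8 mL.
[Sr²⁺] = (1.0×10⁻⁵)(184)/214.8 = 8.6×10⁻⁶ M
[F⁻] = (7.0×10⁻³)(30.8)/214.8 = 1.0×10⁻³ M
Q = [Sr²⁺][F⁻]^2 = 8.6×10⁻¹²
Since Q (8.6×10⁻¹²) is less than Ksp (5.8×10⁻⁹), no SrF₂ precipitates.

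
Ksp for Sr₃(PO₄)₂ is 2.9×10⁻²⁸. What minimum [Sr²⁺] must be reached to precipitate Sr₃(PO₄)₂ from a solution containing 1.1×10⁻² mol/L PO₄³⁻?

The threshold for precipitation is Q = Ksp.
Sr₃(PO₄)₂(s) ⇌ 3 Sr²⁺(aq) + 2 PO₄³⁻(aq)
Ksp = [Sr²⁺]^3[PO₄³⁻]^2 = [Sr²⁺]^3(1.1×10⁻²)^2
[Sr²⁺]^3 = 2.9×10⁻²⁸ / (1.1×10⁻²)^2 = 2.4×10⁻²⁴
[Sr²⁺] = 1.3×10⁻⁸ mol/L

1.3×10⁻⁸ M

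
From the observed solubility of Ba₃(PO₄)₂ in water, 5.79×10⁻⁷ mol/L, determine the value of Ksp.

Ksp = 7.03×10⁻³⁰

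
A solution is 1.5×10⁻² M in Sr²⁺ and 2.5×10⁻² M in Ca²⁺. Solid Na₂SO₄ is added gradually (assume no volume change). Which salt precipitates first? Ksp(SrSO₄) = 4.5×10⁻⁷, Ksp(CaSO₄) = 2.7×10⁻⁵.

The threshold for precipitation is Q = Ksp.
For SrSO₄: [SO₄²⁻] = (Ksp/[Sr²⁺]) = 3.0×10⁻⁵ M
For CaSO₄: [SO₄²⁻] = (Ksp/[Ca²⁺]) = 1.1×10⁻³ M
The smaller threshold [SO₄²⁻] is reached first, so SrSO₄ precipitates first.

SrSO₄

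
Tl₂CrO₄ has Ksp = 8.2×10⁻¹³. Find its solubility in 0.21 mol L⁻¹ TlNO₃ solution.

1.9×10⁻¹¹ M

Tl₂CrO₄(s) ⇌ 2 Tl⁺(aq) + CrO₄²⁻(aq)
Tl⁺ is already present at 0.21 mol L⁻¹. If s mol/L of Tl₂CrO₄ dissolves, [CrO₄²⁻] = s while [Tl⁺] ≈ 0.21 mol L⁻¹.
Ksp = [Tl⁺]^2[CrO₄²⁻] = (0.21)^2s
s = 8.2×10⁻¹³ / (0.21)^2 = 1.9×10⁻¹¹
s = 1.9×10⁻¹¹ mol L⁻¹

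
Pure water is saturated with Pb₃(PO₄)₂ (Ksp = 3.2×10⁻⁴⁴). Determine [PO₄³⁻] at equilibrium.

Pb₃(PO₄)₂(s) ⇌ 3 Pb²⁺(aq) + 2 PO₄³⁻(aq)
Let s be the molar solubility. Then [Pb²⁺] = 3s and [PO₄³⁻] = 2s.
Ksp = [Pb²⁺]^3[PO₄³⁻]^2 = (3s)^3 · (2s)^2 = 108s^5 = 3.2×10⁻⁴⁴
s = 7.8×10⁻¹⁰ M
[PO₄³⁻] = 2s = 1.6×10⁻⁹ M

1.6×10⁻⁹ M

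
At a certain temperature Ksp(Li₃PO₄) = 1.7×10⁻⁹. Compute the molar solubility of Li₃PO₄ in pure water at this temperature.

Li₃PO₄(s) ⇌ 3 Li⁺(aq) + PO₄³⁻(aq)
For each mole of Li₃PO₄ that dissolves per liter, [Li⁺] = 3s and [PO₄³⁻] = s; let s denote this solubility.
Ksp = [Li⁺]^3[PO₄³⁻] = (3s)^3 · s = 27s^4
27s^4 = 1.7×10⁻⁹  ⇒  s^4 = 6.3×10⁻¹¹
s = (6.3×10⁻¹¹)^(1/4) = 2.8×10⁻³ mol L⁻¹

2.8×10⁻³ M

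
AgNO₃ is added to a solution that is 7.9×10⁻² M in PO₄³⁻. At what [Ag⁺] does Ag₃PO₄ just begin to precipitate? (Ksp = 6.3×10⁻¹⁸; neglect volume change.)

4.3×10⁻⁶ M

A salt starts to precipitate once the ion product Q reaches its Ksp.
Ag₃PO₄(s) ⇌ 3 Ag⁺(aq) + PO₄³⁻(aq)
Ksp = [Ag⁺]^3[PO₄³⁻] = [Ag⁺]^3(7.9×10⁻²)
[Ag⁺]^3 = 6.3×10⁻¹⁸ / (7.9×10⁻²) = 8.0×10⁻¹⁷
[Ag⁺] = 4.3×10⁻⁶ M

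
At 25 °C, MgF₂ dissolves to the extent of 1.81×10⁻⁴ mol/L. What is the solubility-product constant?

Ksp = 2.37×10⁻¹¹

MgF₂(s) ⇌ Mg²⁺(aq) + 2 F⁻(aq)
Let s be the molar solubility. Then [Mg²⁺] = s and [F⁻] = 2s.
Ksp = [Mg²⁺][F⁻]^2 = s · (2s)^2 = 4s^3
Ksp = 4 × (1.81×10⁻⁴)^3 = 2.37×10⁻¹¹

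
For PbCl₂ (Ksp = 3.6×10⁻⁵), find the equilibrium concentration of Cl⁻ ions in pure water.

4.2×10⁻² M

PbCl₂(s) ⇌ Pb²⁺(aq) + 2 Cl⁻(aq)
For each mole of PbCl₂ that dissolves per liter, [Pb²⁺] = s and [Cl⁻] = 2s; let s denote this solubility.
Ksp = [Pb²⁺][Cl⁻]^2 = s · (2s)^2 = 4s^3 = 3.6×10⁻⁵
s = 2.1×10⁻² mol/L
[Cl⁻] = 2s = 4.2×10⁻² mol/L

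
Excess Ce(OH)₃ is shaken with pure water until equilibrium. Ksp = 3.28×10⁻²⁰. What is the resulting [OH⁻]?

Ce(OH)₃(s) ⇌ Ce³⁺(aq) + 3 OH⁻(aq)
Call the molar solubility s, so that [Ce³⁺] = s and [OH⁻] = 3s.
Ksp = [Ce³⁺][OH⁻]^3 = s · (3s)^3 = 27s^4 = 3.28×10⁻²⁰
s = 5.90×10⁻⁶ mol L⁻¹
[OH⁻] = 3s = 1.77×10⁻⁵ mol L⁻¹

1.77×10⁻⁵ M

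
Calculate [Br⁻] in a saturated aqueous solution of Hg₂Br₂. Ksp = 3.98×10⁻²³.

4.30×10⁻⁸ M

Hg₂Br₂(s) ⇌ Hg₂²⁺(aq) + 2 Br⁻(aq)
Call the molar solubility s, so that [Hg₂²⁺] = s and [Br⁻] = 2s.
Ksp = [Hg₂²⁺][Br⁻]^2 = s · (2s)^2 = 4s^3 = 3.98×10⁻²³
s = 2.15×10⁻⁸ M
[Br⁻] = 2s = 4.30×10⁻⁸ M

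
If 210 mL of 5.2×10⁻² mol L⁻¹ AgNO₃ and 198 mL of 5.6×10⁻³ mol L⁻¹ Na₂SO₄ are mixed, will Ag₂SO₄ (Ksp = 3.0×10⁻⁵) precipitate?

No

The combined volume is 408 mL.
[Ag⁺] = (5.2×10⁻²)(210)/408 = 2.7×10⁻² mol L⁻¹
[SO₄²⁻] = (5.6×10⁻³)(198)/408 = 2.7×10⁻³ mol L⁻¹
Q = [Ag⁺]^2[SO₄²⁻] = 1.9×10⁻⁶
Since Q (1.9×10⁻⁶) is less than Ksp (3.0×10⁻⁵), no Ag₂SO₄ precipitates.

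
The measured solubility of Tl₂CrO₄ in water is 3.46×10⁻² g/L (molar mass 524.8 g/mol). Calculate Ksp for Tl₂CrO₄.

Ksp = 1.15×10⁻¹²

s = (3.46×10⁻² g L⁻¹)/(524.8 g mol⁻¹) = 6.5930×10⁻⁵ M
Tl₂CrO₄(s) ⇌ 2 Tl⁺(aq) + CrO₄²⁻(aq)
Let s be the molar solubility. Then [Tl⁺] = 2s and [CrO₄²⁻] = s.
Ksp = [Tl⁺]^2[CrO₄²⁻] = (2s)^2 · s = 4s^3
Ksp = 4 × (6.5930×10⁻⁵)^3 = 1.15×10⁻¹²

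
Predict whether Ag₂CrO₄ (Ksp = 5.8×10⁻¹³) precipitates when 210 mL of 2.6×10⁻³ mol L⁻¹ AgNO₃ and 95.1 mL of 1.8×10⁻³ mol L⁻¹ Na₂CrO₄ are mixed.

Yes

The combined volume is 305.1 mL.
[Ag⁺] = (2.6×10⁻³)(210)/305.1 = 1.8×10⁻³ mol L⁻¹
[CrO₄²⁻] = (1.8×10⁻³)(95.1)/305.1 = 5.6×10⁻⁴ mol L⁻¹
Q = [Ag⁺]^2[CrO₄²⁻] = 1.8×10⁻⁹
Since Q (1.8×10⁻⁹) exceeds Ksp (5.8×10⁻¹³), Ag₂CrO₄ will precipitate.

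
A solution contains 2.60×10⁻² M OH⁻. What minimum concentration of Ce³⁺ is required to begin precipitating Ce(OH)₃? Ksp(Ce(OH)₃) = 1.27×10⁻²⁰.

Precipitation begins when Q = Ksp.
Ce(OH)₃(s) ⇌ Ce³⁺(aq) + 3 OH⁻(aq)
Ksp = [Ce³⁺][OH⁻]^3 = [Ce³⁺](2.60×10⁻²)^3
[Ce³⁺] = 1.27×10⁻²⁰ / (2.60×10⁻²)^3 = 7.23×10⁻¹⁶
[Ce³⁺] = 7.23×10⁻¹⁶ M

7.23×10⁻¹⁶ M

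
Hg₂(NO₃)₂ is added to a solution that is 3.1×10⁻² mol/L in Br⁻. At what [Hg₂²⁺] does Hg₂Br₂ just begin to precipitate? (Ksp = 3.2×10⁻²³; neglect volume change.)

3.3×10⁻²⁰ M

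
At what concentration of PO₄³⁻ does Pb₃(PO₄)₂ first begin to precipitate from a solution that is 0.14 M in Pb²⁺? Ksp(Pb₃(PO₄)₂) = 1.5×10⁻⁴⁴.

A salt starts to precipitate once the ion product Q reaches its Ksp.
Pb₃(PO₄)₂(s) ⇌ 3 Pb²⁺(aq) + 2 PO₄³⁻(aq)
Ksp = [Pb²⁺]^3[PO₄³⁻]^2 = [PO₄³⁻]^2(0.14)^3
[PO₄³⁻]^2 = 1.5×10⁻⁴⁴ / (0.14)^3 = 5.5×10⁻⁴²
[PO₄³⁻] = 2.3×10⁻²¹ M

2.3×10⁻²¹ M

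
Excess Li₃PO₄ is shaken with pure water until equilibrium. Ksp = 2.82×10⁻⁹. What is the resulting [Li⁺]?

9.59×10⁻³ M

Li₃PO₄(s) ⇌ 3 Li⁺(aq) + PO₄³⁻(aq)
Let s be the molar solubility. Then [Li⁺] = 3s and [PO₄³⁻] = s.
Ksp = [Li⁺]^3[PO₄³⁻] = (3s)^3 · s = 27s^4 = 2.82×10⁻⁹
s = 3.20×10⁻³ mol/L
[Li⁺] = 3s = 9.59×10⁻³ mol/L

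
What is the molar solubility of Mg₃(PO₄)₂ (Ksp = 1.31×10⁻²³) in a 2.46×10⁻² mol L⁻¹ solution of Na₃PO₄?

Mg₃(PO₄)₂(s) ⇌ 3 Mg²⁺(aq) + 2 PO₄³⁻(aq)
The solution already contains PO₄³⁻ at 2.46×10⁻² mol L⁻¹. Let s be the molar solubility of Mg₃(PO₄)₂.
[PO₄³⁻] ≈ 2.46×10⁻² mol L⁻¹ (common ion dominates); [Mg²⁺] = 3s.
Ksp = [Mg²⁺]^3[PO₄³⁻]^2 = (3s)^3(2.46×10⁻²)^2
(3s)^3 = 1.31×10⁻²³ / (2.46×10⁻²)^2 = 2.16×10⁻²⁰
s = 9.29×10⁻⁸ mol L⁻¹

9.29×10⁻⁸ M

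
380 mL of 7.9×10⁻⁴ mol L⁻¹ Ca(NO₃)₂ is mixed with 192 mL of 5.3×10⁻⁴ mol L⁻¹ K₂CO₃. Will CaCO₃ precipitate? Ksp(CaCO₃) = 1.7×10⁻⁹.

Yes

After mixing, V = 380 mL + 192 mL = 572 mL.
[Ca²⁺] = (7.9×10⁻⁴)(380)/572 = 5.2×10⁻⁴ mol L⁻¹
[CO₃²⁻] = (5.3×10⁻⁴)(192)/572 = 1.8×10⁻⁴ mol L⁻¹
Q = [Ca²⁺][CO₃²⁻] = 9.3×10⁻⁸
Because Q > Ksp (9.3×10⁻⁸ vs 1.7×10⁻⁹), a precipitate of CaCO₃ forms.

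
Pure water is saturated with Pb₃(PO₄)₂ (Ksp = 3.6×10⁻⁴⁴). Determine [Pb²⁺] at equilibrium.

Pb₃(PO₄)₂(s) ⇌ 3 Pb²⁺(aq) + 2 PO₄³⁻(aq)
If s mol/L of Pb₃(PO₄)₂ dissolves, [Pb²⁺] = 3s and [PO₄³⁻] = 2s.
Ksp = [Pb²⁺]^3[PO₄³⁻]^2 = (3s)^3 · (2s)^2 = 108s^5 = 3.6×10⁻⁴⁴
s = 8.0×10⁻¹⁰ mol L⁻¹
[Pb²⁺] = 3s = 2.4×10⁻⁹ mol L⁻¹

2.4×10⁻⁹ M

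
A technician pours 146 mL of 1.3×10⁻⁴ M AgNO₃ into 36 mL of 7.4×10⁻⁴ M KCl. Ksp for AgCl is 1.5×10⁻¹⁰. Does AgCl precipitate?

Yes

The combined volume is 182 mL.
[Ag⁺] = (1.3×10⁻⁴)(146)/182 = 1.0×10⁻⁴ M
[Cl⁻] = (7.4×10⁻⁴)(36)/182 = 1.5×10⁻⁴ M
Q = [Ag⁺][Cl⁻] = 1.5×10⁻⁸
Because Q > Ksp (1.5×10⁻⁸ vs 1.5×10⁻¹⁰), a precipitate of AgCl forms.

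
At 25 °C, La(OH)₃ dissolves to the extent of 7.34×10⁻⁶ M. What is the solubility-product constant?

La(OH)₃(s) ⇌ La³⁺(aq) + 3 OH⁻(aq)
Call the molar solubility s, so that [La³⁺] = s and [OH⁻] = 3s.
Ksp = [La³⁺][OH⁻]^3 = s · (3s)^3 = 27s^4
Ksp = 27 × (7.34×10⁻⁶)^4 = 7.84×10⁻²⁰

Ksp = 7.84×10⁻²⁰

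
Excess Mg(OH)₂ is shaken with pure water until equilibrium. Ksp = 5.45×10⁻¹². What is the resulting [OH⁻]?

Mg(OH)₂(s) ⇌ Mg²⁺(aq) + 2 OH⁻(aq)
If s mol/L of Mg(OH)₂ dissolves, [Mg²⁺] = s and [OH⁻] = 2s.
Ksp = [Mg²⁺][OH⁻]^2 = s · (2s)^2 = 4s^3 = 5.45×10⁻¹²
s = 1.11×10⁻⁴ mol L⁻¹
[OH⁻] = 2s = 2.22×10⁻⁴ mol L⁻¹

2.22×10⁻⁴ M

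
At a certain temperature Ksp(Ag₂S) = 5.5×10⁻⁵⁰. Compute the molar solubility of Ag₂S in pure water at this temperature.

2.4×10⁻¹⁷ M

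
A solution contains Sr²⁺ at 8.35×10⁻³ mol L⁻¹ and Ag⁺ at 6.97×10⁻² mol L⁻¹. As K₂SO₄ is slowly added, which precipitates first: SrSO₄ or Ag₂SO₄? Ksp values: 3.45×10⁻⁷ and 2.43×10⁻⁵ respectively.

Precipitation begins when Q = Ksp.
For SrSO₄: [SO₄²⁻] = (Ksp/[Sr²⁺]) = 4.13×10⁻⁵ mol L⁻¹
For Ag₂SO₄: [SO₄²⁻] = (Ksp/[Ag⁺]^2) = 5.00×10⁻³ mol L⁻¹
SrSO₄ requires the lower [SO₄²⁻], so it precipitates first.

SrSO₄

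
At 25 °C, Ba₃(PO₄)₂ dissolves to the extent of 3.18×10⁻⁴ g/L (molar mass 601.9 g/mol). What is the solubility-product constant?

s = (3.18×10⁻⁴ g L⁻¹)/(601.9 g mol⁻¹) = 5.2833×10⁻⁷ M
Ba₃(PO₄)₂(s) ⇌ 3 Ba²⁺(aq) + 2 PO₄³⁻(aq)
Let s be the molar solubility. Then [Ba²⁺] = 3s and [PO₄³⁻] = 2s.
Ksp = [Ba²⁺]^3[PO₄³⁻]^2 = (3s)^3 · (2s)^2 = 108s^5
Ksp = 108 × (5.2833×10⁻⁷)^5 = 4.45×10⁻³⁰

Ksp = 4.45×10⁻³⁰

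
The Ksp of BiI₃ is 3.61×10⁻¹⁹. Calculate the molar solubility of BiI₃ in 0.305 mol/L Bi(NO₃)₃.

3.53×10⁻⁷ M

BiI₃(s) ⇌ Bi³⁺(aq) + 3 I⁻(aq)
Bi³⁺ is already present at 0.305 mol/L. If s mol/L of BiI₃ dissolves, [I⁻] = 3s while [Bi³⁺] ≈ 0.305 mol/L.
Ksp = [Bi³⁺][I⁻]^3 = (0.305)(3s)^3
(3s)^3 = 3.61×10⁻¹⁹ / (0.305) = 1.18×10⁻¹⁸
s = 3.53×10⁻⁷ mol/L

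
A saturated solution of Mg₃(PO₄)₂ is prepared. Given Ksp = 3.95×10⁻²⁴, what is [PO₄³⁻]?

Mg₃(PO₄)₂(s) ⇌ 3 Mg²⁺(aq) + 2 PO₄³⁻(aq)
Call the molar solubility s, so that [Mg²⁺] = 3s and [PO₄³⁻] = 2s.
Ksp = [Mg²⁺]^3[PO₄³⁻]^2 = (3s)^3 · (2s)^2 = 108s^5 = 3.95×10⁻²⁴
s = 8.18×10⁻⁶ mol L⁻¹
[PO₄³⁻] = 2s = 1.64×10⁻⁵ mol L⁻¹

1.64×10⁻⁵ M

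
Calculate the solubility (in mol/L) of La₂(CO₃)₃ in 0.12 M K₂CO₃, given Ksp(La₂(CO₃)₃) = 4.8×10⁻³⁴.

La₂(CO₃)₃(s) ⇌ 2 La³⁺(aq) + 3 CO₃²⁻(aq)
The solution already contains CO₃²⁻ at 0.12 M. Let s be the molar solubility of La₂(CO₃)₃.
[CO₃²⁻] ≈ 0.12 M (common ion dominates); [La³⁺] = 2s.
Ksp = [La³⁺]^2[CO₃²⁻]^3 = (2s)^2(0.12)^3
(2s)^2 = 4.8×10⁻³⁴ / (0.12)^3 = 2.8×10⁻³¹
s = 2.6×10⁻¹⁶ M

2.6×10⁻¹⁶ M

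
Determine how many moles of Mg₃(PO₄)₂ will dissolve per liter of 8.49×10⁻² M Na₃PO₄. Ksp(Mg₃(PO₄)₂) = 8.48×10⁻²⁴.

Mg₃(PO₄)₂(s) ⇌ 3 Mg²⁺(aq) + 2 PO₄³⁻(aq)
PO₄³⁻ is already present at 8.49×10⁻² M. If s mol/L of Mg₃(PO₄)₂ dissolves, [Mg²⁺] = 3s while [PO₄³⁻] ≈ 8.49×10⁻² M.
Ksp = [Mg²⁺]^3[PO₄³⁻]^2 = (3s)^3(8.49×10⁻²)^2
(3s)^3 = 8.48×10⁻²⁴ / (8.49×10⁻²)^2 = 1.18×10⁻²¹
s = 3.52×10⁻⁸ M

3.52×10⁻⁸ M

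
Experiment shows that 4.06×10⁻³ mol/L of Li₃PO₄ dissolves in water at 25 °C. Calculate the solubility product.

Li₃PO₄(s) ⇌ 3 Li⁺(aq) + PO₄³⁻(aq)
Let s be the molar solubility. Then [Li⁺] = 3s and [PO₄³⁻] = s.
Ksp = [Li⁺]^3[PO₄³⁻] = (3s)^3 · s = 27s^4
Ksp = 27 × (4.06×10⁻³)^4 = 7.34×10⁻⁹

Ksp = 7.34×10⁻⁹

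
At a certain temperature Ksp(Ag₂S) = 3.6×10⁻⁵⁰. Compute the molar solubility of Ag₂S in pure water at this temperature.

2.1×10⁻¹⁷ M

Ag₂S(s) ⇌ 2 Ag⁺(aq) + S²⁻(aq)
If s mol/L of Ag₂S dissolves, [Ag⁺] = 2s and [S²⁻] = s.
Ksp = [Ag⁺]^2[S²⁻] = (2s)^2 · s = 4s^3
4s^3 = 3.6×10⁻⁵⁰  ⇒  s^3 = 9.0×10⁻⁵¹
s = (9.0×10⁻⁵¹)^(1/3) = 2.1×10⁻¹⁷ mol/L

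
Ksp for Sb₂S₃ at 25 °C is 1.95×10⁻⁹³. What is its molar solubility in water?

1.13×10⁻¹⁹ M

Sb₂S₃(s) ⇌ 2 Sb³⁺(aq) + 3 S²⁻(aq)
Let s be the molar solubility. Then [Sb³⁺] = 2s and [S²⁻] = 3s.
Ksp = [Sb³⁺]^2[S²⁻]^3 = (2s)^2 · (3s)^3 = 108s^5
108s^5 = 1.95×10⁻⁹³  ⇒  s^5 = 1.81×10⁻⁹⁵
Taking the 5th root, s = 1.13×10⁻¹⁹ M.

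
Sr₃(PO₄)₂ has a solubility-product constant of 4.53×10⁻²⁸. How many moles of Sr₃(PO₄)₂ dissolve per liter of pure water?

1.33×10⁻⁶ M

Sr₃(PO₄)₂(s) ⇌ 3 Sr²⁺(aq) + 2 PO₄³⁻(aq)
Call the molar solubility s, so that [Sr²⁺] = 3s and [PO₄³⁻] = 2s.
Ksp = [Sr²⁺]^3[PO₄³⁻]^2 = (3s)^3 · (2s)^2 = 108s^5
108s^5 = 4.53×10⁻²⁸  ⇒  s^5 = 4.19×10⁻³⁰
Taking the 5th root, s = 1.33×10⁻⁶ M.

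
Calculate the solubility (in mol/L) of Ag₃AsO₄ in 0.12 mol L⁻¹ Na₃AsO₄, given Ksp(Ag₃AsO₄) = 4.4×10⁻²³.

Ag₃AsO₄(s) ⇌ 3 Ag⁺(aq) + AsO₄³⁻(aq)
With AsO₄³⁻ already at 0.12 mol L⁻¹ and s small, take [AsO₄³⁻] ≈ 0.12 mol L⁻¹ and [Ag⁺] = 3s.
Ksp = [Ag⁺]^3[AsO₄³⁻] = (3s)^3(0.12)
(3s)^3 = 4.4×10⁻²³ / (0.12) = 3.7×10⁻²²
s = 2.4×10⁻⁸ mol L⁻¹

2.4×10⁻⁸ M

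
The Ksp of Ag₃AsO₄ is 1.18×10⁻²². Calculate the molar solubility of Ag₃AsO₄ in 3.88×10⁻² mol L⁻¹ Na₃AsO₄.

4.83×10⁻⁸ M

Ag₃AsO₄(s) ⇌ 3 Ag⁺(aq) + AsO₄³⁻(aq)
With AsO₄³⁻ already at 3.88×10⁻² mol L⁻¹ and s small, take [AsO₄³⁻] ≈ 3.88×10⁻² mol L⁻¹ and [Ag⁺] = 3s.
Ksp = [Ag⁺]^3[AsO₄³⁻] = (3s)^3(3.88×10⁻²)
(3s)^3 = 1.18×10⁻²² / (3.88×10⁻²) = 3.04×10⁻²¹
s = 4.83×10⁻⁸ mol L⁻¹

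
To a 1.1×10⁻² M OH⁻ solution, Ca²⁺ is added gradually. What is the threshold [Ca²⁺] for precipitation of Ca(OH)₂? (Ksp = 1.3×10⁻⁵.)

0.11 M

Precipitation begins when Q = Ksp.
Ca(OH)₂(s) ⇌ Ca²⁺(aq) + 2 OH⁻(aq)
Ksp = [Ca²⁺][OH⁻]^2 = [Ca²⁺](1.1×10⁻²)^2
[Ca²⁺] = 1.3×10⁻⁵ / (1.1×10⁻²)^2 = 0.11
[Ca²⁺] = 0.11 M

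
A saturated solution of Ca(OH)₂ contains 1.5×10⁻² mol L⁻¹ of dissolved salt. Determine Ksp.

Ca(OH)₂(s) ⇌ Ca²⁺(aq) + 2 OH⁻(aq)
With molar solubility s: [Ca²⁺] = s, [OH⁻] = 2s.
Ksp = [Ca²⁺][OH⁻]^2 = s · (2s)^2 = 4s^3
Ksp = 4 × (1.5×10⁻²)^3 = 1.4×10⁻⁵

Ksp = 1.4×10⁻⁵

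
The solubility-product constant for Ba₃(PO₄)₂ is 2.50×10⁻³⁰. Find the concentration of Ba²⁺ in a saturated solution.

Ba₃(PO₄)₂(s) ⇌ 3 Ba²⁺(aq) + 2 PO₄³⁻(aq)
Let s be the molar solubility. Then [Ba²⁺] = 3s and [PO₄³⁻] = 2s.
Ksp = [Ba²⁺]^3[PO₄³⁻]^2 = (3s)^3 · (2s)^2 = 108s^5 = 2.50×10⁻³⁰
s = 4.71×10⁻⁷ mol L⁻¹
[Ba²⁺] = 3s = 1.41×10⁻⁶ mol L⁻¹

1.41×10⁻⁶ M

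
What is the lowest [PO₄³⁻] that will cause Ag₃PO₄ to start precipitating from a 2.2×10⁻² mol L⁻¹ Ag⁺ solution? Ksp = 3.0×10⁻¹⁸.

2.8×10⁻¹³ M

The threshold for precipitation is Q = Ksp.
Ag₃PO₄(s) ⇌ 3 Ag⁺(aq) + PO₄³⁻(aq)
Ksp = [Ag⁺]^3[PO₄³⁻] = [PO₄³⁻](2.2×10⁻²)^3
[PO₄³⁻] = 3.0×10⁻¹⁸ / (2.2×10⁻²)^3 = 2.8×10⁻¹³
[PO₄³⁻] = 2.8×10⁻¹³ mol L⁻¹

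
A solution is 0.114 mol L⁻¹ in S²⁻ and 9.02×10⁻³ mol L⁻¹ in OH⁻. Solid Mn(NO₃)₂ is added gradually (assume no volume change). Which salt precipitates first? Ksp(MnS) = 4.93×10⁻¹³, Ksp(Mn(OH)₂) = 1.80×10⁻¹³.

Each salt precipitates once Q = Ksp for that salt.
For MnS: [Mn²⁺] = (Ksp/[S²⁻]) = 4.32×10⁻¹² mol L⁻¹
For Mn(OH)₂: [Mn²⁺] = (Ksp/[OH⁻]^2) = 2.21×10⁻⁹ mol L⁻¹
Since MnS needs less Mn²⁺ to reach saturation, it precipitates first.

MnS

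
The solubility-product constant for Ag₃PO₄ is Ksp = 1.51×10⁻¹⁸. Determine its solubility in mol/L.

1.54×10⁻⁵ M

Ag₃PO₄(s) ⇌ 3 Ag⁺(aq) + PO₄³⁻(aq)
For each mole of Ag₃PO₄ that dissolves per liter, [Ag⁺] = 3s and [PO₄³⁻] = s; let s denote this solubility.
Ksp = [Ag⁺]^3[PO₄³⁻] = (3s)^3 · s = 27s^4
27s^4 = 1.51×10⁻¹⁸  ⇒  s^4 = 5.59×10⁻²⁰
s = 1.54×10⁻⁵ mol L⁻¹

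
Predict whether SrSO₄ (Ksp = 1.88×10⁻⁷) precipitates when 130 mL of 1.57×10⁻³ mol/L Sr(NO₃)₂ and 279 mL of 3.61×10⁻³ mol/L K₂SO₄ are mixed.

After mixing, V = 130 mL + 279 mL = 409 mL.
[Sr²⁺] = (1.57×10⁻³)(130)/409 = 4.99×10⁻⁴ mol/L
[SO₄²⁻] = (3.61×10⁻³)(279)/409 = 2.46×10⁻³ mol/L
Q = [Sr²⁺][SO₄²⁻] = 1.23×10⁻⁶
Q = 1.23×10⁻⁶ > Ksp = 1.88×10⁻⁷, so the solution is supersaturated and SrSO₄ precipitates.

Yes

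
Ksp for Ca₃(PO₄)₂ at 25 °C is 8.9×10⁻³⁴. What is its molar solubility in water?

Ca₃(PO₄)₂(s) ⇌ 3 Ca²⁺(aq) + 2 PO₄³⁻(aq)
With molar solubility s: [Ca²⁺] = 3s, [PO₄³⁻] = 2s.
Ksp = [Ca²⁺]^3[PO₄³⁻]^2 = (3s)^3 · (2s)^2 = 108s^5
108s^5 = 8.9×10⁻³⁴  ⇒  s^5 = 8.2×10⁻³⁶
s = 9.6×10⁻⁸ M

9.6×10⁻⁸ M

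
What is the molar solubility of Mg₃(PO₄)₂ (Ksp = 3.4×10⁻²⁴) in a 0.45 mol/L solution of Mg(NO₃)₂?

3.1×10⁻¹² M

Mg₃(PO₄)₂(s) ⇌ 3 Mg²⁺(aq) + 2 PO₄³⁻(aq)
With Mg²⁺ already at 0.45 mol/L and s small, take [Mg²⁺] ≈ 0.45 mol/L and [PO₄³⁻] = 2s.
Ksp = [Mg²⁺]^3[PO₄³⁻]^2 = (0.45)^3(2s)^2
(2s)^2 = 3.4×10⁻²⁴ / (0.45)^3 = 3.7×10⁻²³
s = 3.1×10⁻¹² mol/L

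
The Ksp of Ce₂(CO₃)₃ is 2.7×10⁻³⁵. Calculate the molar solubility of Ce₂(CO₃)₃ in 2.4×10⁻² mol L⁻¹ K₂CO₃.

7.0×10⁻¹⁶ M

Ce₂(CO₃)₃(s) ⇌ 2 Ce³⁺(aq) + 3 CO₃²⁻(aq)
CO₃²⁻ is already present at 2.4×10⁻² mol L⁻¹. If s mol/L of Ce₂(CO₃)₃ dissolves, [Ce³⁺] = 2s while [CO₃²⁻] ≈ 2.4×10⁻² mol L⁻¹.
Ksp = [Ce³⁺]^2[CO₃²⁻]^3 = (2s)^2(2.4×10⁻²)^3
(2s)^2 = 2.7×10⁻³⁵ / (2.4×10⁻²)^3 = 2.0×10⁻³⁰
s = 7.0×10⁻¹⁶ mol L⁻¹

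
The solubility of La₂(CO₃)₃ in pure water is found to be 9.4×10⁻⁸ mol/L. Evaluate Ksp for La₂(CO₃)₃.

Ksp = 7.9×10⁻³⁴

La₂(CO₃)₃(s) ⇌ 2 La³⁺(aq) + 3 CO₃²⁻(aq)
Let s be the molar solubility. Then [La³⁺] = 2s and [CO₃²⁻] = 3s.
Ksp = [La³⁺]^2[CO₃²⁻]^3 = (2s)^2 · (3s)^3 = 108s^5
Ksp = 108 × (9.4×10⁻⁸)^5 = 7.9×10⁻³⁴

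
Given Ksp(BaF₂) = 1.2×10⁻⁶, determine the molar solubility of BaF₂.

6.7×10⁻³ M

BaF₂(s) ⇌ Ba²⁺(aq) + 2 F⁻(aq)
For each mole of BaF₂ that dissolves per liter, [Ba²⁺] = s and [F⁻] = 2s; let s denote this solubility.
Ksp = [Ba²⁺][F⁻]^2 = s · (2s)^2 = 4s^3
4s^3 = 1.2×10⁻⁶  ⇒  s^3 = 3.0×10⁻⁷
Taking the 3rd root, s = 6.7×10⁻³ mol L⁻¹.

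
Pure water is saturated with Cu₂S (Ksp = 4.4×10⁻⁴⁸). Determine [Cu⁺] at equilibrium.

Cu₂S(s) ⇌ 2 Cu⁺(aq) + S²⁻(aq)
Let s be the molar solubility. Then [Cu⁺] = 2s and [S²⁻] = s.
Ksp = [Cu⁺]^2[S²⁻] = (2s)^2 · s = 4s^3 = 4.4×10⁻⁴⁸
s = 1.0×10⁻¹⁶ mol L⁻¹
[Cu⁺] = 2s = 2.1×10⁻¹⁶ mol L⁻¹

2.1×10⁻¹⁶ M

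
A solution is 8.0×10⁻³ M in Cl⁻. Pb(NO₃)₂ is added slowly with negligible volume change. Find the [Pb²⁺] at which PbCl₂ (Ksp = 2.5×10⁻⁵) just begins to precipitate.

Precipitation begins when Q = Ksp.
PbCl₂(s) ⇌ Pb²⁺(aq) + 2 Cl⁻(aq)
Ksp = [Pb²⁺][Cl⁻]^2 = [Pb²⁺](8.0×10⁻³)^2
[Pb²⁺] = 2.5×10⁻⁵ / (8.0×10⁻³)^2 = 0.39
[Pb²⁺] = 0.39 M

0.39 M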